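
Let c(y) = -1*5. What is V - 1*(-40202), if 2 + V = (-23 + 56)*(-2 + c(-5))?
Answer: 39969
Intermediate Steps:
c(y) = -5
V = -233 (V = -2 + (-23 + 56)*(-2 - 5) = -2 + 33*(-7) = -2 - 231 = -233)
V - 1*(-40202) = -233 - 1*(-40202) = -233 + 40202 = 39969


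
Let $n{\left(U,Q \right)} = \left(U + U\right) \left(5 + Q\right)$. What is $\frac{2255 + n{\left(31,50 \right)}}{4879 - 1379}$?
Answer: $\frac{1133}{700} \approx 1.6186$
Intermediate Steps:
$n{\left(U,Q \right)} = 2 U \left(5 + Q\right)$
$\frac{2255 + n{\left(31,50 \right)}}{4879 - 1379} = \frac{2255 + 2 \cdot 31 \left(5 + 50\right)}{4879 - 1379} = \frac{2255 + 2 \cdot 31 \cdot 55}{3500} = \left(2255 + 3410\right) \frac{1}{3500} = 5665 \cdot \frac{1}{3500} = \frac{1133}{700}$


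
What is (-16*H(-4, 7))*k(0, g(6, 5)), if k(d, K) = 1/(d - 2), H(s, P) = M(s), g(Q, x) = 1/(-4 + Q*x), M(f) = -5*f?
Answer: 160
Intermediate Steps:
H(s, P) = -5*s
k(d, K) = 1/(-2 + d)
(-16*H(-4, 7))*k(0, g(6, 5)) = (-(-80)*(-4))/(-2 + 0) = -16*20/(-2) = -320*(-1/2) = 160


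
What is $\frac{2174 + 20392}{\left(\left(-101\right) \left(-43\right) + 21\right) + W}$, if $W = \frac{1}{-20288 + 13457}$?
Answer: $\frac{154148346}{29810483} \approx 5.1709$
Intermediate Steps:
$W = - \frac{1}{6831}$ ($W = \frac{1}{-6831} = - \frac{1}{6831} \approx -0.00014639$)
$\frac{2174 + 20392}{\left(\left(-101\right) \left(-43\right) + 21\right) + W} = \frac{2174 + 20392}{\left(\left(-101\right) \left(-43\right) + 21\right) - \frac{1}{6831}} = \frac{22566}{\left(4343 + 21\right) - \frac{1}{6831}} = \frac{22566}{4364 - \frac{1}{6831}} = \frac{22566}{\frac{29810483}{6831}} = 22566 \cdot \frac{6831}{29810483} = \frac{154148346}{29810483}$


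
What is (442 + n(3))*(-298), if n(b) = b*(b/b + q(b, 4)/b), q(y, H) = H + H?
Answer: -134994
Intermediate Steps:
q(y, H) = 2*H
n(b) = b*(1 + 8/b) (n(b) = b*(b/b + (2*4)/b) = b*(1 + 8/b))
(442 + n(3))*(-298) = (442 + (8 + 3))*(-298) = (442 + 11)*(-298) = 453*(-298) = -134994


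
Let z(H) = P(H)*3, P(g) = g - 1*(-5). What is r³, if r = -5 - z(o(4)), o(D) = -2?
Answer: -2744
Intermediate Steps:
P(g) = 5 + g (P(g) = g + 5 = 5 + g)
z(H) = 15 + 3*H (z(H) = (5 + H)*3 = 15 + 3*H)
r = -14 (r = -5 - (15 + 3*(-2)) = -5 - (15 - 6) = -5 - 1*9 = -5 - 9 = -14)
r³ = (-14)³ = -2744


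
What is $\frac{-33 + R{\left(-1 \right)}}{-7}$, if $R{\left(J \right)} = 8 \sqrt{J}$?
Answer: $\frac{33}{7} - \frac{8 i}{7} \approx 4.7143 - 1.1429 i$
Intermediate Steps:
$\frac{-33 + R{\left(-1 \right)}}{-7} = \frac{-33 + 8 \sqrt{-1}}{-7} = \left(-33 + 8 i\right) \left(- \frac{1}{7}\right) = \frac{33}{7} - \frac{8 i}{7}$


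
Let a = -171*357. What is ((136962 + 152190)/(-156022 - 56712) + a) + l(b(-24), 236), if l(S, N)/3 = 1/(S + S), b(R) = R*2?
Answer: -207793092767/3403744 ≈ -61048.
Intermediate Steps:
b(R) = 2*R
l(S, N) = 3/(2*S) (l(S, N) = 3/(S + S) = 3/((2*S)) = 3*(1/(2*S)) = 3/(2*S))
a = -61047
((136962 + 152190)/(-156022 - 56712) + a) + l(b(-24), 236) = ((136962 + 152190)/(-156022 - 56712) - 61047) + 3/(2*((2*(-24)))) = (289152/(-212734) - 61047) + (3/2)/(-48) = (289152*(-1/212734) - 61047) + (3/2)*(-1/48) = (-144576/106367 - 61047) - 1/32 = -6493530825/106367 - 1/32 = -207793092767/3403744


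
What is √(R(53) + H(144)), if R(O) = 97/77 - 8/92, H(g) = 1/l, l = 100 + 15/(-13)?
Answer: 8*√95721965570/2275735 ≈ 1.0876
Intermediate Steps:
l = 1285/13 (l = 100 + 15*(-1/13) = 100 - 15/13 = 1285/13 ≈ 98.846)
H(g) = 13/1285 (H(g) = 1/(1285/13) = 13/1285)
R(O) = 2077/1771 (R(O) = 97*(1/77) - 8*1/92 = 97/77 - 2/23 = 2077/1771)
√(R(53) + H(144)) = √(2077/1771 + 13/1285) = √(2691968/2275735) = 8*√95721965570/2275735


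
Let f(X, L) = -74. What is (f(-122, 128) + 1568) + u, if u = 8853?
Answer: 10347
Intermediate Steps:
(f(-122, 128) + 1568) + u = (-74 + 1568) + 8853 = 1494 + 8853 = 10347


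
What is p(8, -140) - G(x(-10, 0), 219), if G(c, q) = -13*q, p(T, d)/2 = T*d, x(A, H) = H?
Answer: 607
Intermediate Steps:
p(T, d) = 2*T*d (p(T, d) = 2*(T*d) = 2*T*d)
p(8, -140) - G(x(-10, 0), 219) = 2*8*(-140) - (-13)*219 = -2240 - 1*(-2847) = -2240 + 2847 = 607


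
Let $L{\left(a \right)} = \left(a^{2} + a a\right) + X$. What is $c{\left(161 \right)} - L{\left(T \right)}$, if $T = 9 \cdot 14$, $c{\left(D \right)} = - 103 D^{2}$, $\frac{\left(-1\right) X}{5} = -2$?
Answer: $-2701625$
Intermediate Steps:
$X = 10$ ($X = \left(-5\right) \left(-2\right) = 10$)
$T = 126$
$L{\left(a \right)} = 10 + 2 a^{2}$ ($L{\left(a \right)} = \left(a^{2} + a a\right) + 10 = \left(a^{2} + a^{2}\right) + 10 = 2 a^{2} + 10 = 10 + 2 a^{2}$)
$c{\left(161 \right)} - L{\left(T \right)} = - 103 \cdot 161^{2} - \left(10 + 2 \cdot 126^{2}\right) = \left(-103\right) 25921 - \left(10 + 2 \cdot 15876\right) = -2669863 - \left(10 + 31752\right) = -2669863 - 31762 = -2701625$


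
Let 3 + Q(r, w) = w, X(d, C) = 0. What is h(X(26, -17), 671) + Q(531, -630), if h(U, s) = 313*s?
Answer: 209390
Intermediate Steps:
Q(r, w) = -3 + w
h(X(26, -17), 671) + Q(531, -630) = 313*671 + (-3 - 630) = 210023 - 633 = 209390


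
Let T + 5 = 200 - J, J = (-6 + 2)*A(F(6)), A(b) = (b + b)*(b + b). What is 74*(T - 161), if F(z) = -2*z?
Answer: 173012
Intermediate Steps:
A(b) = 4*b² (A(b) = (2*b)*(2*b) = 4*b²)
J = -2304 (J = (-6 + 2)*(4*(-2*6)²) = -16*(-12)² = -16*144 = -4*576 = -2304)
T = 2499 (T = -5 + (200 - 1*(-2304)) = -5 + (200 + 2304) = -5 + 2504 = 2499)
74*(T - 161) = 74*(2499 - 161) = 74*2338 = 173012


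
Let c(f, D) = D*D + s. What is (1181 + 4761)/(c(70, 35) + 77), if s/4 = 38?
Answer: 2971/727 ≈ 4.0867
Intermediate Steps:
s = 152 (s = 4*38 = 152)
c(f, D) = 152 + D**2 (c(f, D) = D*D + 152 = D**2 + 152 = 152 + D**2)
(1181 + 4761)/(c(70, 35) + 77) = (1181 + 4761)/((152 + 35**2) + 77) = 5942/((152 + 1225) + 77) = 5942/(1377 + 77) = 5942/1454 = 5942*(1/1454) = 2971/727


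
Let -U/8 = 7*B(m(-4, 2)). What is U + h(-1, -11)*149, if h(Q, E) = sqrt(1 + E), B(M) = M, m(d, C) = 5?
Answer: -280 + 149*I*sqrt(10) ≈ -280.0 + 471.18*I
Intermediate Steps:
U = -280 (U = -56*5 = -8*35 = -280)
U + h(-1, -11)*149 = -280 + sqrt(1 - 11)*149 = -280 + sqrt(-10)*149 = -280 + (I*sqrt(10))*149 = -280 + 149*I*sqrt(10)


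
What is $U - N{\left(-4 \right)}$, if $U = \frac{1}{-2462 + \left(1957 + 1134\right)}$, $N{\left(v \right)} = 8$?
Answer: $- \frac{5031}{629} \approx -7.9984$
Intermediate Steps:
$U = \frac{1}{629}$ ($U = \frac{1}{-2462 + 3091} = \frac{1}{629} \approx 0.0015898$)
$U - N{\left(-4 \right)} = \frac{1}{629} - 8 = - \frac{5031}{629}$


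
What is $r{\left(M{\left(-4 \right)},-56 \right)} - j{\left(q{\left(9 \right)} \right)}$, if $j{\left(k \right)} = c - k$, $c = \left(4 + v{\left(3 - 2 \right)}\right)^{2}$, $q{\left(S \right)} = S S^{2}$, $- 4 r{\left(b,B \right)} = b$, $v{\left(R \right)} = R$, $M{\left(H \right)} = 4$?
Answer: $703$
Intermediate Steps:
$r{\left(b,B \right)} = - \frac{b}{4}$
$q{\left(S \right)} = S^{3}$
$c = 25$ ($c = \left(4 + \left(3 - 2\right)\right)^{2} = \left(4 + 1\right)^{2} = 5^{2} = 25$)
$j{\left(k \right)} = 25 - k$
$r{\left(M{\left(-4 \right)},-56 \right)} - j{\left(q{\left(9 \right)} \right)} = \left(- \frac{1}{4}\right) 4 - \left(25 - 9^{3}\right) = -1 - \left(25 - 729\right) = -1 - -704 = -1 + 704 = 703$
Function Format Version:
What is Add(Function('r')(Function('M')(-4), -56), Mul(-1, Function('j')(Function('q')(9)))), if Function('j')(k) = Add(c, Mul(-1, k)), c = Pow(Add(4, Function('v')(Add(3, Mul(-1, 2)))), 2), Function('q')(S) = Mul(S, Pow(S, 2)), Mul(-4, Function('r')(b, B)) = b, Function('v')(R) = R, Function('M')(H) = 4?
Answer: 703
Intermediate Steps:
Function('r')(b, B) = Mul(Rational(-1, 4), b)
Function('q')(S) = Pow(S, 3)
c = 25 (c = Pow(Add(4, Add(3, Mul(-1, 2))), 2) = Pow(Add(4, Add(3, -2)), 2) = Pow(Add(4, 1), 2) = Pow(5, 2) = 25)
Function('j')(k) = Add(25, Mul(-1, k))
Add(Function('r')(Function('M')(-4), -56), Mul(-1, Function('j')(Function('q')(9)))) = Add(Mul(Rational(-1, 4), 4), Mul(-1, Add(25, Mul(-1, Pow(9, 3))))) = Add(-1, Mul(-1, Add(25, Mul(-1, 729)))) = Add(-1, Mul(-1, Add(25, -729))) = Add(-1, Mul(-1, -704)) = Add(-1, 704) = 703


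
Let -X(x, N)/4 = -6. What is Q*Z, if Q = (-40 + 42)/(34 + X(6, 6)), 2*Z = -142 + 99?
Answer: -43/58 ≈ -0.74138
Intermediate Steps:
Z = -43/2 (Z = (-142 + 99)/2 = (½)*(-43) = -43/2 ≈ -21.500)
X(x, N) = 24 (X(x, N) = -4*(-6) = 24)
Q = 1/29 (Q = (-40 + 42)/(34 + 24) = 2/58 = 2*(1/58) = 1/29 ≈ 0.034483)
Q*Z = (1/29)*(-43/2) = -43/58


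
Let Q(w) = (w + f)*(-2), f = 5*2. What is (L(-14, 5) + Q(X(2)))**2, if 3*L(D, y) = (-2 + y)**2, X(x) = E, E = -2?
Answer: 169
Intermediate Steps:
f = 10
X(x) = -2
L(D, y) = (-2 + y)**2/3
Q(w) = -20 - 2*w (Q(w) = (w + 10)*(-2) = (10 + w)*(-2) = -20 - 2*w)
(L(-14, 5) + Q(X(2)))**2 = ((-2 + 5)**2/3 + (-20 - 2*(-2)))**2 = ((1/3)*3**2 + (-20 + 4))**2 = ((1/3)*9 - 16)**2 = (3 - 16)**2 = (-13)**2 = 169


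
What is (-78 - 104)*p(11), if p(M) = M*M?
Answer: -22022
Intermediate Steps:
p(M) = M**2
(-78 - 104)*p(11) = (-78 - 104)*11**2 = -182*121 = -22022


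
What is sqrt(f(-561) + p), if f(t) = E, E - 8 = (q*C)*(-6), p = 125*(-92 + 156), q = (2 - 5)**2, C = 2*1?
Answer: 10*sqrt(79) ≈ 88.882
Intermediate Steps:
C = 2
q = 9 (q = (-3)**2 = 9)
p = 8000 (p = 125*64 = 8000)
E = -100 (E = 8 + (9*2)*(-6) = 8 + 18*(-6) = 8 - 108 = -100)
f(t) = -100
sqrt(f(-561) + p) = sqrt(-100 + 8000) = sqrt(7900) = 10*sqrt(79)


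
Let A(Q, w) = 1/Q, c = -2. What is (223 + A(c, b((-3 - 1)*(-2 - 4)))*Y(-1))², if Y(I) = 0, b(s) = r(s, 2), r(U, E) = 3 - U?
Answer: 49729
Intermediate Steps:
b(s) = 3 - s
(223 + A(c, b((-3 - 1)*(-2 - 4)))*Y(-1))² = (223 + 0/(-2))² = (223 - ½*0)² = (223 + 0)² = 223² = 49729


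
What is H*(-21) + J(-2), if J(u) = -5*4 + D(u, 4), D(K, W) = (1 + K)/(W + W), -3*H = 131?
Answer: 7175/8 ≈ 896.88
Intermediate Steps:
H = -131/3 (H = -⅓*131 = -131/3 ≈ -43.667)
D(K, W) = (1 + K)/(2*W) (D(K, W) = (1 + K)/((2*W)) = (1 + K)*(1/(2*W)) = (1 + K)/(2*W))
J(u) = -159/8 + u/8 (J(u) = -5*4 + (½)*(1 + u)/4 = -20 + (½)*(¼)*(1 + u) = -20 + (⅛ + u/8) = -159/8 + u/8)
H*(-21) + J(-2) = -131/3*(-21) + (-159/8 + (⅛)*(-2)) = 917 + (-159/8 - ¼) = 917 - 161/8 = 7175/8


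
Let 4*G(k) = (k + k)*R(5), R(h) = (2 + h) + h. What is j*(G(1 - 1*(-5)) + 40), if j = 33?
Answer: 2508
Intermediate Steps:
R(h) = 2 + 2*h
G(k) = 6*k (G(k) = ((k + k)*(2 + 2*5))/4 = ((2*k)*(2 + 10))/4 = ((2*k)*12)/4 = (24*k)/4 = 6*k)
j*(G(1 - 1*(-5)) + 40) = 33*(6*(1 - 1*(-5)) + 40) = 33*(6*(1 + 5) + 40) = 33*(6*6 + 40) = 33*(36 + 40) = 33*76 = 2508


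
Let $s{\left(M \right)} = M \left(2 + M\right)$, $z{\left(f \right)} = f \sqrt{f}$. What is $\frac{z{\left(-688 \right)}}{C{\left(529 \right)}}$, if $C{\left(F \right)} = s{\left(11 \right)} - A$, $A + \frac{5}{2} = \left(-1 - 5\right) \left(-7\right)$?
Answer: $- \frac{5504 i \sqrt{43}}{207} \approx - 174.36 i$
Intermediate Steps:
$z{\left(f \right)} = f^{\frac{3}{2}}$
$A = \frac{79}{2}$ ($A = - \frac{5}{2} + \left(-1 - 5\right) \left(-7\right) = - \frac{5}{2} - -42 = - \frac{5}{2} + 42 = \frac{79}{2} \approx 39.5$)
$C{\left(F \right)} = \frac{207}{2}$ ($C{\left(F \right)} = 11 \left(2 + 11\right) - \frac{79}{2} = 11 \cdot 13 - \frac{79}{2} = 143 - \frac{79}{2} = \frac{207}{2}$)
$\frac{z{\left(-688 \right)}}{C{\left(529 \right)}} = \frac{\left(-688\right)^{\frac{3}{2}}}{\frac{207}{2}} = - 2752 i \sqrt{43} \cdot \frac{2}{207} = - \frac{5504 i \sqrt{43}}{207}$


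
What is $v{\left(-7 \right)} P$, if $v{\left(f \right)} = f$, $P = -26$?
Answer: $182$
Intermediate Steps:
$v{\left(-7 \right)} P = \left(-7\right) \left(-26\right) = 182$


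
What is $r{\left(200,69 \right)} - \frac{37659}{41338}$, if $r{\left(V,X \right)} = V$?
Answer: $\frac{8229941}{41338} \approx 199.09$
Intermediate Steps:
$r{\left(200,69 \right)} - \frac{37659}{41338} = 200 - \frac{37659}{41338} = \frac{8229941}{41338}$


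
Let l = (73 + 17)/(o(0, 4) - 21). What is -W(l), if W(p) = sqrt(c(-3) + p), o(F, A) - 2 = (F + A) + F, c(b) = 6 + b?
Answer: -I*sqrt(3) ≈ -1.732*I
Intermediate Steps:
o(F, A) = 2 + A + 2*F (o(F, A) = 2 + ((F + A) + F) = 2 + ((A + F) + F) = 2 + (A + 2*F) = 2 + A + 2*F)
l = -6 (l = (73 + 17)/((2 + 4 + 2*0) - 21) = 90/((2 + 4 + 0) - 21) = 90/(6 - 21) = 90/(-15) = 90*(-1/15) = -6)
W(p) = sqrt(3 + p) (W(p) = sqrt((6 - 3) + p) = sqrt(3 + p))
-W(l) = -sqrt(3 - 6) = -sqrt(-3) = -I*sqrt(3)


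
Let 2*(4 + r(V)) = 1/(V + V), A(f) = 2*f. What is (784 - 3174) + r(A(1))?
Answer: -19151/8 ≈ -2393.9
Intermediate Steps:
r(V) = -4 + 1/(4*V) (r(V) = -4 + 1/(2*(V + V)) = -4 + 1/(2*((2*V))) = -4 + (1/(2*V))/2 = -4 + 1/(4*V))
(784 - 3174) + r(A(1)) = (784 - 3174) + (-4 + 1/(4*((2*1)))) = -2390 + (-4 + (¼)/2) = -2390 + (-4 + (¼)*(½)) = -2390 + (-4 + ⅛) = -2390 - 31/8 = -19151/8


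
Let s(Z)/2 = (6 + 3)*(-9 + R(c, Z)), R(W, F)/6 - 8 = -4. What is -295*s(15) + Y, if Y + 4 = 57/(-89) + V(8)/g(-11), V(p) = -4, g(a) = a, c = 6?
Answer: -77981537/979 ≈ -79654.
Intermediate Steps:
R(W, F) = 24 (R(W, F) = 48 + 6*(-4) = 48 - 24 = 24)
s(Z) = 270 (s(Z) = 2*((6 + 3)*(-9 + 24)) = 2*(9*15) = 2*135 = 270)
Y = -4187/979 (Y = -4 + (57/(-89) - 4/(-11)) = -4 + (57*(-1/89) - 4*(-1/11)) = -4 + (-57/89 + 4/11) = -4 - 271/979 = -4187/979 ≈ -4.2768)
-295*s(15) + Y = -295*270 - 4187/979 = -79650 - 4187/979 = -77981537/979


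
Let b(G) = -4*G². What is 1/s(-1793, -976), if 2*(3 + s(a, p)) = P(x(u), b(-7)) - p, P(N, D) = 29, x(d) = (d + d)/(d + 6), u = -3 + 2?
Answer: 2/999 ≈ 0.0020020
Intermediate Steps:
u = -1
x(d) = 2*d/(6 + d) (x(d) = (2*d)/(6 + d) = 2*d/(6 + d))
s(a, p) = 23/2 - p/2 (s(a, p) = -3 + (29 - p)/2 = -3 + (29/2 - p/2) = 23/2 - p/2)
1/s(-1793, -976) = 1/(23/2 - ½*(-976)) = 1/(23/2 + 488) = 1/(999/2) = 2/999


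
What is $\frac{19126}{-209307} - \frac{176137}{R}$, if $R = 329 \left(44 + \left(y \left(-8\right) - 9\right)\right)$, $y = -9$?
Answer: $- \frac{5362857091}{1052604903} \approx -5.0948$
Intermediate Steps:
$R = 35203$ ($R = 329 \left(44 - -63\right) = 329 \left(44 + \left(72 - 9\right)\right) = 329 \left(44 + 63\right) = 329 \cdot 107 = 35203$)
$\frac{19126}{-209307} - \frac{176137}{R} = \frac{19126}{-209307} - \frac{176137}{35203} = 19126 \left(- \frac{1}{209307}\right) - \frac{176137}{35203} = - \frac{19126}{209307} - \frac{176137}{35203} = - \frac{5362857091}{1052604903}$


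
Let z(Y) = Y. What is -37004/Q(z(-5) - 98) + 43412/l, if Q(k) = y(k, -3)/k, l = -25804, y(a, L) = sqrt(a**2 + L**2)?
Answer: -10853/6451 + 1905706*sqrt(10618)/5309 ≈ 36987.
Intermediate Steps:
y(a, L) = sqrt(L**2 + a**2)
Q(k) = sqrt(9 + k**2)/k (Q(k) = sqrt((-3)**2 + k**2)/k = sqrt(9 + k**2)/k)
-37004/Q(z(-5) - 98) + 43412/l = -37004*(-5 - 98)/sqrt(9 + (-5 - 98)**2) + 43412/(-25804) = -37004*(-103/sqrt(9 + (-103)**2)) + 43412*(-1/25804) = -37004*(-103/sqrt(9 + 10609)) - 10853/6451 = -37004*(-103*sqrt(10618)/10618) - 10853/6451 = -(-1905706)*sqrt(10618)/5309 - 10853/6451 = 1905706*sqrt(10618)/5309 - 10853/6451 = -10853/6451 + 1905706*sqrt(10618)/5309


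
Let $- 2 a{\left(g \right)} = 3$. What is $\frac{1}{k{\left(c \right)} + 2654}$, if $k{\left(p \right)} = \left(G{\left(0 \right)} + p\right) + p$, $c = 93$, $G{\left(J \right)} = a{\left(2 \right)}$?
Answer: $\frac{2}{5677} \approx 0.0003523$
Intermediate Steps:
$a{\left(g \right)} = - \frac{3}{2}$ ($a{\left(g \right)} = \left(- \frac{1}{2}\right) 3 = - \frac{3}{2}$)
$G{\left(J \right)} = - \frac{3}{2}$
$k{\left(p \right)} = - \frac{3}{2} + 2 p$ ($k{\left(p \right)} = \left(- \frac{3}{2} + p\right) + p = - \frac{3}{2} + 2 p$)
$\frac{1}{k{\left(c \right)} + 2654} = \frac{1}{\left(- \frac{3}{2} + 2 \cdot 93\right) + 2654} = \frac{1}{\left(- \frac{3}{2} + 186\right) + 2654} = \frac{1}{\frac{369}{2} + 2654} = \frac{1}{\frac{5677}{2}} = \frac{2}{5677}$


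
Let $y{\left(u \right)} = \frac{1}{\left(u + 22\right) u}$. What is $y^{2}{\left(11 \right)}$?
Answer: $\frac{1}{131769} \approx 7.589 \cdot 10^{-6}$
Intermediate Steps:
$y{\left(u \right)} = \frac{1}{u \left(22 + u\right)}$ ($y{\left(u \right)} = \frac{1}{\left(22 + u\right) u} = \frac{1}{u \left(22 + u\right)}$)
$y^{2}{\left(11 \right)} = \left(\frac{1}{11 \left(22 + 11\right)}\right)^{2} = \left(\frac{1}{11 \cdot 33}\right)^{2} = \left(\frac{1}{11} \cdot \frac{1}{33}\right)^{2} = \left(\frac{1}{363}\right)^{2} = \frac{1}{131769}$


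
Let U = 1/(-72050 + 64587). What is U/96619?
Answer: -1/721067597 ≈ -1.3868e-9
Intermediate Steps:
U = -1/7463 (U = 1/(-7463) = -1/7463 ≈ -0.00013399)
U/96619 = -1/7463/96619 = -1/7463*1/96619 = -1/721067597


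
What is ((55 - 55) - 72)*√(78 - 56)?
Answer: -72*√22 ≈ -337.71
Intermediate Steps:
((55 - 55) - 72)*√(78 - 56) = (0 - 72)*√22 = -72*√22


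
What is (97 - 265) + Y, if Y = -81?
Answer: -249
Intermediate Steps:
(97 - 265) + Y = (97 - 265) - 81 = -168 - 81 = -249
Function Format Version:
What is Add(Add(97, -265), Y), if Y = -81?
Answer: -249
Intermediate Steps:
Add(Add(97, -265), Y) = Add(Add(97, -265), -81) = Add(-168, -81) = -249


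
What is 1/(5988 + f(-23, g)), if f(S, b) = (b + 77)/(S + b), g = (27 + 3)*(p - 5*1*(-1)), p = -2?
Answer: 67/401363 ≈ 0.00016693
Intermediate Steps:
g = 90 (g = (27 + 3)*(-2 - 5*1*(-1)) = 30*(-2 - 5*(-1)) = 30*(-2 + 5) = 30*3 = 90)
f(S, b) = (77 + b)/(S + b)
1/(5988 + f(-23, g)) = 1/(5988 + (77 + 90)/(-23 + 90)) = 1/(5988 + 167/67) = 1/(401363/67) = 67/401363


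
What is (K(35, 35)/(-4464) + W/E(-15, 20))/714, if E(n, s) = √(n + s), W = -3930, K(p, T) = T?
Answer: -5/455328 - 131*√5/119 ≈ -2.4616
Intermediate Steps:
(K(35, 35)/(-4464) + W/E(-15, 20))/714 = (35/(-4464) - 3930/√(-15 + 20))/714 = (35*(-1/4464) - 3930*√5/5)*(1/714) = (-35/4464 - 786*√5)*(1/714) = -5/455328 - 131*√5/119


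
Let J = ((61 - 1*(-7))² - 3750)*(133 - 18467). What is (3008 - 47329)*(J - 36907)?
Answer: 711831736183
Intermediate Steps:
J = -16023916 (J = ((61 + 7)² - 3750)*(-18334) = (68² - 3750)*(-18334) = (4624 - 3750)*(-18334) = 874*(-18334) = -16023916)
(3008 - 47329)*(J - 36907) = (3008 - 47329)*(-16023916 - 36907) = -44321*(-16060823) = 711831736183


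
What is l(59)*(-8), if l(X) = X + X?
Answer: -944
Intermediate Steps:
l(X) = 2*X
l(59)*(-8) = (2*59)*(-8) = 118*(-8) = -944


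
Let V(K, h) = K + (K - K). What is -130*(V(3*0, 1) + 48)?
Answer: -6240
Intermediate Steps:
V(K, h) = K (V(K, h) = K + 0 = K)
-130*(V(3*0, 1) + 48) = -130*(3*0 + 48) = -130*(0 + 48) = -130*48 = -6240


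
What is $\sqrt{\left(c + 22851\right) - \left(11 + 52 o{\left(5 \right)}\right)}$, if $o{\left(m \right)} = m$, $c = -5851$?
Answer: $\sqrt{16729} \approx 129.34$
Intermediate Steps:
$\sqrt{\left(c + 22851\right) - \left(11 + 52 o{\left(5 \right)}\right)} = \sqrt{\left(-5851 + 22851\right) - 271} = \sqrt{17000 - 271} = \sqrt{16729}$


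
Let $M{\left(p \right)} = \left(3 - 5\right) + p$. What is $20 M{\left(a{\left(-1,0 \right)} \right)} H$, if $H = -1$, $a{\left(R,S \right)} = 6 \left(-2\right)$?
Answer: $280$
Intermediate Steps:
$a{\left(R,S \right)} = -12$
$M{\left(p \right)} = -2 + p$
$20 M{\left(a{\left(-1,0 \right)} \right)} H = 20 \left(-2 - 12\right) \left(-1\right) = 20 \left(-14\right) \left(-1\right) = \left(-280\right) \left(-1\right) = 280$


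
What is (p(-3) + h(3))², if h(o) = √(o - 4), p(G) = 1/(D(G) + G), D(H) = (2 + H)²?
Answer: -¾ - I ≈ -0.75 - 1.0*I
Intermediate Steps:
p(G) = 1/(G + (2 + G)²) (p(G) = 1/((2 + G)² + G) = 1/(G + (2 + G)²))
h(o) = √(-4 + o)
(p(-3) + h(3))² = (1/(-3 + (2 - 3)²) + √(-4 + 3))² = (1/(-3 + (-1)²) + √(-1))² = (1/(-3 + 1) + I)² = (1/(-2) + I)² = (-½ + I)²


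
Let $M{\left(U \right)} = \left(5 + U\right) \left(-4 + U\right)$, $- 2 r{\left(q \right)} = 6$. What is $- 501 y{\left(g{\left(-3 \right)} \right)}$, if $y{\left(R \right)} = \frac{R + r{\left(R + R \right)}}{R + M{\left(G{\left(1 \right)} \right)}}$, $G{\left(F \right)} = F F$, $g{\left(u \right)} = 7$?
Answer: $\frac{2004}{11} \approx 182.18$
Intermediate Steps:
$r{\left(q \right)} = -3$ ($r{\left(q \right)} = \left(- \frac{1}{2}\right) 6 = -3$)
$G{\left(F \right)} = F^{2}$
$M{\left(U \right)} = \left(-4 + U\right) \left(5 + U\right)$
$y{\left(R \right)} = \frac{-3 + R}{-18 + R}$ ($y{\left(R \right)} = \frac{R - 3}{R + \left(-20 + 1^{2} + \left(1^{2}\right)^{2}\right)} = \frac{-3 + R}{R + \left(-20 + 1 + 1^{2}\right)} = \frac{-3 + R}{R + \left(-20 + 1 + 1\right)} = \frac{-3 + R}{R - 18} = \frac{-3 + R}{-18 + R}$)
$- 501 y{\left(g{\left(-3 \right)} \right)} = - 501 \frac{-3 + 7}{-18 + 7} = - 501 \frac{1}{-11} \cdot 4 = - 501 \left(\left(- \frac{1}{11}\right) 4\right) = \left(-501\right) \left(- \frac{4}{11}\right) = \frac{2004}{11}$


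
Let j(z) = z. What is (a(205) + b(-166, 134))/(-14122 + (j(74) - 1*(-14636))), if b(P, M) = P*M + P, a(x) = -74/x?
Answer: -1148531/30135 ≈ -38.113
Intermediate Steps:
b(P, M) = P + M*P (b(P, M) = M*P + P = P + M*P)
(a(205) + b(-166, 134))/(-14122 + (j(74) - 1*(-14636))) = (-74/205 - 166*(1 + 134))/(-14122 + (74 - 1*(-14636))) = (-74*1/205 - 166*135)/(-14122 + (74 + 14636)) = (-74/205 - 22410)/(-14122 + 14710) = -4594124/205/588 = -4594124/205*1/588 = -1148531/30135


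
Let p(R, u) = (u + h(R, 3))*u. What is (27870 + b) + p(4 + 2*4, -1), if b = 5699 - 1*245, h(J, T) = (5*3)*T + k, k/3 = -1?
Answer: 33283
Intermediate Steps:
k = -3 (k = 3*(-1) = -3)
h(J, T) = -3 + 15*T (h(J, T) = (5*3)*T - 3 = 15*T - 3 = -3 + 15*T)
b = 5454 (b = 5699 - 245 = 5454)
p(R, u) = u*(42 + u) (p(R, u) = (u + (-3 + 15*3))*u = (u + (-3 + 45))*u = (u + 42)*u = (42 + u)*u = u*(42 + u))
(27870 + b) + p(4 + 2*4, -1) = (27870 + 5454) - (42 - 1) = 33324 - 1*41 = 33324 - 41 = 33283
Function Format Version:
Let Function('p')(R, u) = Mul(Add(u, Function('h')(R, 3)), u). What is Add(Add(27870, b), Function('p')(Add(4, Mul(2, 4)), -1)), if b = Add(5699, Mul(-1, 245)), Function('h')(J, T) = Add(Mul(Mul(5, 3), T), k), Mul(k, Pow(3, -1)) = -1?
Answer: 33283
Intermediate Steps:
k = -3 (k = Mul(3, -1) = -3)
Function('h')(J, T) = Add(-3, Mul(15, T)) (Function('h')(J, T) = Add(Mul(Mul(5, 3), T), -3) = Add(Mul(15, T), -3) = Add(-3, Mul(15, T)))
b = 5454 (b = Add(5699, -245) = 5454)
Function('p')(R, u) = Mul(u, Add(42, u)) (Function('p')(R, u) = Mul(Add(u, Add(-3, Mul(15, 3))), u) = Mul(Add(u, Add(-3, 45)), u) = Mul(Add(u, 42), u) = Mul(Add(42, u), u) = Mul(u, Add(42, u)))
Add(Add(27870, b), Function('p')(Add(4, Mul(2, 4)), -1)) = Add(Add(27870, 5454), Mul(-1, Add(42, -1))) = Add(33324, Mul(-1, 41)) = Add(33324, -41) = 33283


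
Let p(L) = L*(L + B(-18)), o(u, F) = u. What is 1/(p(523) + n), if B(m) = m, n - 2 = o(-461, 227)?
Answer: 1/263656 ≈ 3.7928e-6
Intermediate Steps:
n = -459 (n = 2 - 461 = -459)
p(L) = L*(-18 + L) (p(L) = L*(L - 18) = L*(-18 + L))
1/(p(523) + n) = 1/(523*(-18 + 523) - 459) = 1/(523*505 - 459) = 1/(264115 - 459) = 1/263656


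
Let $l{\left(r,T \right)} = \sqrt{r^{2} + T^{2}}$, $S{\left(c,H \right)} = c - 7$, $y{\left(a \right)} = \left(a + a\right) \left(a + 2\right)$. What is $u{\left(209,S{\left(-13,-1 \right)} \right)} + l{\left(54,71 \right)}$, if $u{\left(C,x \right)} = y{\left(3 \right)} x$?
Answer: $-600 + \sqrt{7957} \approx -510.8$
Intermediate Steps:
$y{\left(a \right)} = 2 a \left(2 + a\right)$
$S{\left(c,H \right)} = -7 + c$ ($S{\left(c,H \right)} = c - 7 = -7 + c$)
$u{\left(C,x \right)} = 30 x$ ($u{\left(C,x \right)} = 2 \cdot 3 \left(2 + 3\right) x = 2 \cdot 3 \cdot 5 x = 30 x$)
$l{\left(r,T \right)} = \sqrt{T^{2} + r^{2}}$
$u{\left(209,S{\left(-13,-1 \right)} \right)} + l{\left(54,71 \right)} = 30 \left(-7 - 13\right) + \sqrt{71^{2} + 54^{2}} = 30 \left(-20\right) + \sqrt{5041 + 2916} = -600 + \sqrt{7957}$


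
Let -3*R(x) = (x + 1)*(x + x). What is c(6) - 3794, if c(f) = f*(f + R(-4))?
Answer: -3806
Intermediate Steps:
R(x) = -2*x*(1 + x)/3 (R(x) = -(x + 1)*(x + x)/3 = -(1 + x)*2*x/3 = -2*x*(1 + x)/3)
c(f) = f*(-8 + f) (c(f) = f*(f - ⅔*(-4)*(1 - 4)) = f*(f - ⅔*(-4)*(-3)) = f*(f - 8) = f*(-8 + f))
c(6) - 3794 = 6*(-8 + 6) - 3794 = 6*(-2) - 3794 = -12 - 3794 = -3806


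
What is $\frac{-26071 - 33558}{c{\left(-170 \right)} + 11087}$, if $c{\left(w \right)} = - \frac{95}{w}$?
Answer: $- \frac{2027386}{376977} \approx -5.378$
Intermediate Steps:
$\frac{-26071 - 33558}{c{\left(-170 \right)} + 11087} = \frac{-26071 - 33558}{- \frac{95}{-170} + 11087} = - \frac{59629}{\left(-95\right) \left(- \frac{1}{170}\right) + 11087} = - \frac{59629}{\frac{19}{34} + 11087} = - \frac{59629}{\frac{376977}{34}} = \left(-59629\right) \frac{34}{376977} = - \frac{2027386}{376977}$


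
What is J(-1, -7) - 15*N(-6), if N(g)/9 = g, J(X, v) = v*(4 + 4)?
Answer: 754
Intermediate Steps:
J(X, v) = 8*v (J(X, v) = v*8 = 8*v)
N(g) = 9*g
J(-1, -7) - 15*N(-6) = 8*(-7) - 135*(-6) = -56 - 15*(-54) = -56 + 810 = 754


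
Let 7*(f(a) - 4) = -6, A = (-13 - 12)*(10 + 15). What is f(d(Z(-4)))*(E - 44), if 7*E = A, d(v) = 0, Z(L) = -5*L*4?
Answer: -20526/49 ≈ -418.90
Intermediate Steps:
Z(L) = -20*L
A = -625 (A = -25*25 = -625)
E = -625/7 (E = (1/7)*(-625) = -625/7 ≈ -89.286)
f(a) = 22/7 (f(a) = 4 + (1/7)*(-6) = 4 - 6/7 = 22/7)
f(d(Z(-4)))*(E - 44) = 22*(-625/7 - 44)/7 = (22/7)*(-933/7) = -20526/49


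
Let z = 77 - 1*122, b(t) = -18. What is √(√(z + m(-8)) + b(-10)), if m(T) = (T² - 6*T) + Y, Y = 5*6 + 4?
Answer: √(-18 + √101) ≈ 2.8196*I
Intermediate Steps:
Y = 34 (Y = 30 + 4 = 34)
z = -45 (z = 77 - 122 = -45)
m(T) = 34 + T² - 6*T (m(T) = (T² - 6*T) + 34 = 34 + T² - 6*T)
√(√(z + m(-8)) + b(-10)) = √(√(-45 + (34 + (-8)² - 6*(-8))) - 18) = √(√(-45 + (34 + 64 + 48)) - 18) = √(√(-45 + 146) - 18) = √(√101 - 18) = √(-18 + √101)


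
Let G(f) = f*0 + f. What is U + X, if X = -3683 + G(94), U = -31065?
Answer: -34654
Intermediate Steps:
G(f) = f (G(f) = 0 + f = f)
X = -3589 (X = -3683 + 94 = -3589)
U + X = -31065 - 3589 = -34654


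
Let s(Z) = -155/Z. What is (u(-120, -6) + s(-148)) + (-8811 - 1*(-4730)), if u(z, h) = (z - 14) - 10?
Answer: -625145/148 ≈ -4224.0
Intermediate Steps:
u(z, h) = -24 + z (u(z, h) = (-14 + z) - 10 = -24 + z)
(u(-120, -6) + s(-148)) + (-8811 - 1*(-4730)) = ((-24 - 120) - 155/(-148)) + (-8811 - 1*(-4730)) = (-144 - 155*(-1/148)) + (-8811 + 4730) = (-144 + 155/148) - 4081 = -21157/148 - 4081 = -625145/148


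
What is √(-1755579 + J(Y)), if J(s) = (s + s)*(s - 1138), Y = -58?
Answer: I*√1616843 ≈ 1271.6*I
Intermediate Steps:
J(s) = 2*s*(-1138 + s) (J(s) = (2*s)*(-1138 + s) = 2*s*(-1138 + s))
√(-1755579 + J(Y)) = √(-1755579 + 2*(-58)*(-1138 - 58)) = √(-1755579 + 2*(-58)*(-1196)) = √(-1755579 + 138736) = √(-1616843) = I*√1616843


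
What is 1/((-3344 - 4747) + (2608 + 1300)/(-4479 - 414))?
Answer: -4893/39593171 ≈ -0.00012358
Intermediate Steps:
1/((-3344 - 4747) + (2608 + 1300)/(-4479 - 414)) = 1/(-8091 + 3908/(-4893)) = 1/(-8091 + 3908*(-1/4893)) = 1/(-8091 - 3908/4893) = 1/(-39593171/4893) = -4893/39593171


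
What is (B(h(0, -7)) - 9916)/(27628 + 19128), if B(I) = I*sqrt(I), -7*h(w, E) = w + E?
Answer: -9915/46756 ≈ -0.21206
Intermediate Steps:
h(w, E) = -E/7 - w/7 (h(w, E) = -(w + E)/7 = -(E + w)/7 = -E/7 - w/7)
B(I) = I**(3/2)
(B(h(0, -7)) - 9916)/(27628 + 19128) = ((-1/7*(-7) - 1/7*0)**(3/2) - 9916)/(27628 + 19128) = ((1 + 0)**(3/2) - 9916)/46756 = (1**(3/2) - 9916)*(1/46756) = (1 - 9916)*(1/46756) = -9915*1/46756 = -9915/46756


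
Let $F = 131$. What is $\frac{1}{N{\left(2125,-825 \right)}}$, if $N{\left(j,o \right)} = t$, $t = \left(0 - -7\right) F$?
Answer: $\frac{1}{917} \approx 0.0010905$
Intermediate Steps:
$t = 917$ ($t = \left(0 - -7\right) 131 = \left(0 + 7\right) 131 = 7 \cdot 131 = 917$)
$N{\left(j,o \right)} = 917$
$\frac{1}{N{\left(2125,-825 \right)}} = \frac{1}{917}$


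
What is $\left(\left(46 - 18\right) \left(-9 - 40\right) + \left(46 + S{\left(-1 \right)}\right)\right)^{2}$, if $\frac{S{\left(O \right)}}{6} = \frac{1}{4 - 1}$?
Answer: $1752976$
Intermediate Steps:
$S{\left(O \right)} = 2$ ($S{\left(O \right)} = \frac{6}{4 - 1} = \frac{6}{3} = 6 \cdot \frac{1}{3} = 2$)
$\left(\left(46 - 18\right) \left(-9 - 40\right) + \left(46 + S{\left(-1 \right)}\right)\right)^{2} = \left(\left(46 - 18\right) \left(-9 - 40\right) + \left(46 + 2\right)\right)^{2} = \left(28 \left(-49\right) + 48\right)^{2} = \left(-1372 + 48\right)^{2} = \left(-1324\right)^{2} = 1752976$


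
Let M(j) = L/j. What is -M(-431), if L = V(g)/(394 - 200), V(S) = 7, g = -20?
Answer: 7/83614 ≈ 8.3718e-5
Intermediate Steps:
L = 7/194 (L = 7/(394 - 200) = 7/194 ≈ 0.036082)
M(j) = 7/(194*j)
-M(-431) = -7/(194*(-431)) = -7*(-1)/(194*431) = -1*(-7/83614) = 7/83614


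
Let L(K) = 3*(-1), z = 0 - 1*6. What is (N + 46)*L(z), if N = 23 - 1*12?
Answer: -171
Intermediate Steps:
z = -6 (z = 0 - 6 = -6)
L(K) = -3
N = 11 (N = 23 - 12 = 11)
(N + 46)*L(z) = (11 + 46)*(-3) = 57*(-3) = -171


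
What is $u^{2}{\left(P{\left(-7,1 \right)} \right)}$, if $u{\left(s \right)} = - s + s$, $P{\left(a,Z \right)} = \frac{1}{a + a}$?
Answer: $0$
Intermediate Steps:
$P{\left(a,Z \right)} = \frac{1}{2 a}$
$u{\left(s \right)} = 0$
$u^{2}{\left(P{\left(-7,1 \right)} \right)} = 0^{2} = 0$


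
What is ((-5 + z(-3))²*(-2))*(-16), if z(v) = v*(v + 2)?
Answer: 128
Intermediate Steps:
z(v) = v*(2 + v)
((-5 + z(-3))²*(-2))*(-16) = ((-5 - 3*(2 - 3))²*(-2))*(-16) = ((-5 - 3*(-1))²*(-2))*(-16) = ((-5 + 3)²*(-2))*(-16) = ((-2)²*(-2))*(-16) = (4*(-2))*(-16) = -8*(-16) = 128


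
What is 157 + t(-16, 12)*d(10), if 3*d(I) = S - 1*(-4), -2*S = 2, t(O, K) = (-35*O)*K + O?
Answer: 6861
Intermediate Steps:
t(O, K) = O - 35*K*O (t(O, K) = -35*K*O + O = O - 35*K*O)
S = -1 (S = -1/2*2 = -1)
d(I) = 1 (d(I) = (-1 - 1*(-4))/3 = (-1 + 4)/3 = (1/3)*3 = 1)
157 + t(-16, 12)*d(10) = 157 - 16*(1 - 35*12)*1 = 157 - 16*(1 - 420)*1 = 157 - 16*(-419)*1 = 157 + 6704*1 = 157 + 6704 = 6861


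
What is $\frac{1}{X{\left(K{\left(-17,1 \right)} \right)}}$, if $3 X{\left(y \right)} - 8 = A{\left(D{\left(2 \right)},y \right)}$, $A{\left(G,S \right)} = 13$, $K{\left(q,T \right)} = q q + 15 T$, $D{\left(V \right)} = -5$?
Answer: $\frac{1}{7} \approx 0.14286$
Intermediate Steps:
$K{\left(q,T \right)} = q^{2} + 15 T$
$X{\left(y \right)} = 7$ ($X{\left(y \right)} = \frac{8}{3} + \frac{1}{3} \cdot 13 = \frac{8}{3} + \frac{13}{3} = 7$)
$\frac{1}{X{\left(K{\left(-17,1 \right)} \right)}} = \frac{1}{7}$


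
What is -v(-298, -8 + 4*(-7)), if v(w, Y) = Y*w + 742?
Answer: -11470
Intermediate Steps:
v(w, Y) = 742 + Y*w
-v(-298, -8 + 4*(-7)) = -(742 + (-8 + 4*(-7))*(-298)) = -(742 + (-8 - 28)*(-298)) = -(742 - 36*(-298)) = -(742 + 10728) = -1*11470 = -11470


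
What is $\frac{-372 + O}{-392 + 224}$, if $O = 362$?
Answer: $\frac{5}{84} \approx 0.059524$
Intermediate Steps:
$\frac{-372 + O}{-392 + 224} = \frac{-372 + 362}{-392 + 224} = - \frac{10}{-168} = \left(-10\right) \left(- \frac{1}{168}\right) = \frac{5}{84}$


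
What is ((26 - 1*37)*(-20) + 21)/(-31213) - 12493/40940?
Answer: -399810549/1277860220 ≈ -0.31287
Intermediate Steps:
((26 - 1*37)*(-20) + 21)/(-31213) - 12493/40940 = ((26 - 37)*(-20) + 21)*(-1/31213) - 12493*1/40940 = (-11*(-20) + 21)*(-1/31213) - 12493/40940 = (220 + 21)*(-1/31213) - 12493/40940 = 241*(-1/31213) - 12493/40940 = -241/31213 - 12493/40940 = -399810549/1277860220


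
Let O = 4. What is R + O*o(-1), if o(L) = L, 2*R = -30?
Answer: -19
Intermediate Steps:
R = -15 (R = (½)*(-30) = -15)
R + O*o(-1) = -15 + 4*(-1) = -15 - 4 = -19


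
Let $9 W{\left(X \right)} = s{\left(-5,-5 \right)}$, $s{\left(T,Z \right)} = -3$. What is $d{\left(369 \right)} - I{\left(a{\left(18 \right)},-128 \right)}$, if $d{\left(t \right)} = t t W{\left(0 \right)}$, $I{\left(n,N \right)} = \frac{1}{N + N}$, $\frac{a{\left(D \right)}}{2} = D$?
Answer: $- \frac{11619071}{256} \approx -45387.0$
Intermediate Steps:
$W{\left(X \right)} = - \frac{1}{3}$ ($W{\left(X \right)} = \frac{1}{9} \left(-3\right) = - \frac{1}{3}$)
$a{\left(D \right)} = 2 D$
$I{\left(n,N \right)} = \frac{1}{2 N}$
$d{\left(t \right)} = - \frac{t^{2}}{3}$ ($d{\left(t \right)} = t t \left(- \frac{1}{3}\right) = t^{2} \left(- \frac{1}{3}\right) = - \frac{t^{2}}{3}$)
$d{\left(369 \right)} - I{\left(a{\left(18 \right)},-128 \right)} = - \frac{369^{2}}{3} - \frac{1}{2 \left(-128\right)} = \left(- \frac{1}{3}\right) 136161 - \frac{1}{2} \left(- \frac{1}{128}\right) = -45387 - - \frac{1}{256} = -45387 + \frac{1}{256} = - \frac{11619071}{256}$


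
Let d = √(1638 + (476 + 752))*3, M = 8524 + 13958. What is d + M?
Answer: 22482 + 3*√2866 ≈ 22643.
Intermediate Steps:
M = 22482
d = 3*√2866 (d = √(1638 + 1228)*3 = √2866*3 = 3*√2866 ≈ 160.60)
d + M = 3*√2866 + 22482 = 22482 + 3*√2866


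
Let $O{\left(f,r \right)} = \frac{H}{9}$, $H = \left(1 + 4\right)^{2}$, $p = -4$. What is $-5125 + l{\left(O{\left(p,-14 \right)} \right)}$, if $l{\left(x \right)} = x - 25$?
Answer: $- \frac{46325}{9} \approx -5147.2$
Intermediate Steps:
$H = 25$ ($H = 5^{2} = 25$)
$O{\left(f,r \right)} = \frac{25}{9}$
$l{\left(x \right)} = -25 + x$ ($l{\left(x \right)} = x - 25 = -25 + x$)
$-5125 + l{\left(O{\left(p,-14 \right)} \right)} = -5125 + \left(-25 + \frac{25}{9}\right) = -5125 - \frac{200}{9} = - \frac{46325}{9}$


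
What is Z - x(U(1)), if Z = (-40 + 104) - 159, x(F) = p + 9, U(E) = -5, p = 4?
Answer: -108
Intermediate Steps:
x(F) = 13 (x(F) = 4 + 9 = 13)
Z = -95 (Z = 64 - 159 = -95)
Z - x(U(1)) = -95 - 1*13 = -95 - 13 = -108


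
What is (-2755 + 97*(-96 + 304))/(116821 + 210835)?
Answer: 17421/327656 ≈ 0.053169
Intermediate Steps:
(-2755 + 97*(-96 + 304))/(116821 + 210835) = (-2755 + 97*208)/327656 = (-2755 + 20176)*(1/327656) = 17421*(1/327656) = 17421/327656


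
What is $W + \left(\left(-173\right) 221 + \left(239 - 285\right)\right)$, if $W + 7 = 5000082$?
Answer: $4961796$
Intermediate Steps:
$W = 5000075$ ($W = -7 + 5000082 = 5000075$)
$W + \left(\left(-173\right) 221 + \left(239 - 285\right)\right) = 5000075 + \left(\left(-173\right) 221 + \left(239 - 285\right)\right) = 5000075 - 38279 = 4961796$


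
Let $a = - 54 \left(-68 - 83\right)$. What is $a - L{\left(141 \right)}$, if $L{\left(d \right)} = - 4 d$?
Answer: $8718$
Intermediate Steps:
$a = 8154$ ($a = \left(-54\right) \left(-151\right) = 8154$)
$a - L{\left(141 \right)} = 8154 - \left(-4\right) 141 = 8154 - -564 = 8154 + 564 = 8718$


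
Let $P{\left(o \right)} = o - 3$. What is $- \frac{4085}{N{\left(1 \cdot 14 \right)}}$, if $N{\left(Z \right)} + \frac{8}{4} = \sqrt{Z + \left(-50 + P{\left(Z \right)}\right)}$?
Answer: $\frac{8170}{29} + \frac{20425 i}{29} \approx 281.72 + 704.31 i$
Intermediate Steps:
$P{\left(o \right)} = -3 + o$
$N{\left(Z \right)} = -2 + \sqrt{-53 + 2 Z}$ ($N{\left(Z \right)} = -2 + \sqrt{Z + \left(-50 + \left(-3 + Z\right)\right)} = -2 + \sqrt{Z + \left(-53 + Z\right)} = -2 + \sqrt{-53 + 2 Z}$)
$- \frac{4085}{N{\left(1 \cdot 14 \right)}} = - \frac{4085}{-2 + \sqrt{-53 + 2 \cdot 1 \cdot 14}} = - \frac{4085}{-2 + \sqrt{-53 + 2 \cdot 14}} = - \frac{4085}{-2 + \sqrt{-53 + 28}} = - \frac{4085}{-2 + \sqrt{-25}} = - \frac{4085}{-2 + 5 i} = - 4085 \frac{-2 - 5 i}{29} = - \frac{4085 \left(-2 - 5 i\right)}{29}$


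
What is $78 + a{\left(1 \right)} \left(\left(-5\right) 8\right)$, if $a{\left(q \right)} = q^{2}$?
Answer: $38$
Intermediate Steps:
$78 + a{\left(1 \right)} \left(\left(-5\right) 8\right) = 78 + 1^{2} \left(\left(-5\right) 8\right) = 78 + 1 \left(-40\right) = 78 - 40 = 38$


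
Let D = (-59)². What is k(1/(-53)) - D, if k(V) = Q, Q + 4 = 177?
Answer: -3308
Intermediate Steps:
Q = 173 (Q = -4 + 177 = 173)
k(V) = 173
D = 3481
k(1/(-53)) - D = 173 - 1*3481 = 173 - 3481 = -3308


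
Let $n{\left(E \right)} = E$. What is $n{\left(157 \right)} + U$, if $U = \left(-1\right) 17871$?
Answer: $-17714$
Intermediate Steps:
$U = -17871$
$n{\left(157 \right)} + U = 157 - 17871 = -17714$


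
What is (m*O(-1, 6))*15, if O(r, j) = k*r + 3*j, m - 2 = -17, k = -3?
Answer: -4725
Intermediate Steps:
m = -15 (m = 2 - 17 = -15)
O(r, j) = -3*r + 3*j
(m*O(-1, 6))*15 = -15*(-3*(-1) + 3*6)*15 = -15*(3 + 18)*15 = -15*21*15 = -315*15 = -4725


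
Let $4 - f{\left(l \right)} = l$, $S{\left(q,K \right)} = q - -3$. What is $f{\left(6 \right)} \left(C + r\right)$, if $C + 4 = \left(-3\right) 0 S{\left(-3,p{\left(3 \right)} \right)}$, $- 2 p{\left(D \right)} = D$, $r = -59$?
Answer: $126$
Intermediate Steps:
$p{\left(D \right)} = - \frac{D}{2}$
$S{\left(q,K \right)} = 3 + q$ ($S{\left(q,K \right)} = q + 3 = 3 + q$)
$f{\left(l \right)} = 4 - l$
$C = -4$ ($C = -4 + \left(-3\right) 0 \left(3 - 3\right) = -4 + 0 \cdot 0 = -4 + 0 = -4$)
$f{\left(6 \right)} \left(C + r\right) = \left(4 - 6\right) \left(-4 - 59\right) = \left(4 - 6\right) \left(-63\right) = \left(-2\right) \left(-63\right) = 126$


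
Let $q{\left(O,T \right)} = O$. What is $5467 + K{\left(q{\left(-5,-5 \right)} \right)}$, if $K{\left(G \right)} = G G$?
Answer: $5492$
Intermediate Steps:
$K{\left(G \right)} = G^{2}$
$5467 + K{\left(q{\left(-5,-5 \right)} \right)} = 5467 + \left(-5\right)^{2} = 5467 + 25 = 5492$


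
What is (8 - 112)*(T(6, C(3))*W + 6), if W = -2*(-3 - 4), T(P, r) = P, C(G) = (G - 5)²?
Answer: -9360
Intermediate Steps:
C(G) = (-5 + G)²
W = 14 (W = -2*(-7) = 14)
(8 - 112)*(T(6, C(3))*W + 6) = (8 - 112)*(6*14 + 6) = -104*(84 + 6) = -104*90 = -9360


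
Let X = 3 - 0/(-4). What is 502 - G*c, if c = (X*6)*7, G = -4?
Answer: 1006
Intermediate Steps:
X = 3 (X = 3 - 0*(-1)/4 = 3 - 1*0 = 3 + 0 = 3)
c = 126 (c = (3*6)*7 = 18*7 = 126)
502 - G*c = 502 - (-4)*126 = 502 - 1*(-504) = 502 + 504 = 1006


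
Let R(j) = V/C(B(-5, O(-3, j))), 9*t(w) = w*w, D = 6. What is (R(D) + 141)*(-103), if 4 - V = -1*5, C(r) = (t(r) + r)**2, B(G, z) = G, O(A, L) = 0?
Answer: -5884287/400 ≈ -14711.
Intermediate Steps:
t(w) = w**2/9 (t(w) = (w*w)/9 = w**2/9)
C(r) = (r + r**2/9)**2 (C(r) = (r**2/9 + r)**2 = (r + r**2/9)**2)
V = 9 (V = 4 - (-1)*5 = 4 - 1*(-5) = 4 + 5 = 9)
R(j) = 729/400 (R(j) = 9/(((1/81)*(-5)**2*(9 - 5)**2)) = 9/(((1/81)*25*4**2)) = 9/(((1/81)*25*16)) = 9/(400/81) = 9*(81/400) = 729/400)
(R(D) + 141)*(-103) = (729/400 + 141)*(-103) = (57129/400)*(-103) = -5884287/400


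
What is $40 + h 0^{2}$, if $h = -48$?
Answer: $40$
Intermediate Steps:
$40 + h 0^{2} = 40 - 48 \cdot 0^{2} = 40 - 0 = 40 + 0 = 40$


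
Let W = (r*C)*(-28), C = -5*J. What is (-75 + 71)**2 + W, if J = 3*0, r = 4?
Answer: 16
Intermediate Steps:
J = 0
C = 0 (C = -5*0 = 0)
W = 0 (W = (4*0)*(-28) = 0*(-28) = 0)
(-75 + 71)**2 + W = (-75 + 71)**2 + 0 = (-4)**2 + 0 = 16 + 0 = 16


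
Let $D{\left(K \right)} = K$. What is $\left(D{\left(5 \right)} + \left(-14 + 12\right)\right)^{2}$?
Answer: $9$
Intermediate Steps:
$\left(D{\left(5 \right)} + \left(-14 + 12\right)\right)^{2} = \left(5 + \left(-14 + 12\right)\right)^{2} = \left(5 - 2\right)^{2} = 3^{2} = 9$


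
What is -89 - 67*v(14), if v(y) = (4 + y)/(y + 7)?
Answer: -1025/7 ≈ -146.43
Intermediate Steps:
v(y) = (4 + y)/(7 + y)
-89 - 67*v(14) = -89 - 67*(4 + 14)/(7 + 14) = -89 - 67*18/21 = -89 - 67*6/7 = -89 - 402/7 = -1025/7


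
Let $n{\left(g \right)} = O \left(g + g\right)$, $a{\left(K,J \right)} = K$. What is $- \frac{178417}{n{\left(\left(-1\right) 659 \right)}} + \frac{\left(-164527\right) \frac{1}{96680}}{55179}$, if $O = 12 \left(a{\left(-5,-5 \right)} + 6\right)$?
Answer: $\frac{4957289522324}{439446383685} \approx 11.281$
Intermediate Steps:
$O = 12$ ($O = 12 \left(-5 + 6\right) = 12 \cdot 1 = 12$)
$n{\left(g \right)} = 24 g$ ($n{\left(g \right)} = 12 \left(g + g\right) = 12 \cdot 2 g = 24 g$)
$- \frac{178417}{n{\left(\left(-1\right) 659 \right)}} + \frac{\left(-164527\right) \frac{1}{96680}}{55179} = - \frac{178417}{24 \left(\left(-1\right) 659\right)} + \frac{\left(-164527\right) \frac{1}{96680}}{55179} = - \frac{178417}{24 \left(-659\right)} + \left(-164527\right) \frac{1}{96680} \cdot \frac{1}{55179} = - \frac{178417}{-15816} - \frac{164527}{5334705720} = \left(-178417\right) \left(- \frac{1}{15816}\right) - \frac{164527}{5334705720} = \frac{178417}{15816} - \frac{164527}{5334705720} = \frac{4957289522324}{439446383685}$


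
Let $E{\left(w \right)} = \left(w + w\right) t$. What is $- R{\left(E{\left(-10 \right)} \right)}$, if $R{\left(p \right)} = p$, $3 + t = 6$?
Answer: $60$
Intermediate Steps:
$t = 3$ ($t = -3 + 6 = 3$)
$E{\left(w \right)} = 6 w$ ($E{\left(w \right)} = \left(w + w\right) 3 = 2 w 3 = 6 w$)
$- R{\left(E{\left(-10 \right)} \right)} = - 6 \left(-10\right) = \left(-1\right) \left(-60\right) = 60$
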